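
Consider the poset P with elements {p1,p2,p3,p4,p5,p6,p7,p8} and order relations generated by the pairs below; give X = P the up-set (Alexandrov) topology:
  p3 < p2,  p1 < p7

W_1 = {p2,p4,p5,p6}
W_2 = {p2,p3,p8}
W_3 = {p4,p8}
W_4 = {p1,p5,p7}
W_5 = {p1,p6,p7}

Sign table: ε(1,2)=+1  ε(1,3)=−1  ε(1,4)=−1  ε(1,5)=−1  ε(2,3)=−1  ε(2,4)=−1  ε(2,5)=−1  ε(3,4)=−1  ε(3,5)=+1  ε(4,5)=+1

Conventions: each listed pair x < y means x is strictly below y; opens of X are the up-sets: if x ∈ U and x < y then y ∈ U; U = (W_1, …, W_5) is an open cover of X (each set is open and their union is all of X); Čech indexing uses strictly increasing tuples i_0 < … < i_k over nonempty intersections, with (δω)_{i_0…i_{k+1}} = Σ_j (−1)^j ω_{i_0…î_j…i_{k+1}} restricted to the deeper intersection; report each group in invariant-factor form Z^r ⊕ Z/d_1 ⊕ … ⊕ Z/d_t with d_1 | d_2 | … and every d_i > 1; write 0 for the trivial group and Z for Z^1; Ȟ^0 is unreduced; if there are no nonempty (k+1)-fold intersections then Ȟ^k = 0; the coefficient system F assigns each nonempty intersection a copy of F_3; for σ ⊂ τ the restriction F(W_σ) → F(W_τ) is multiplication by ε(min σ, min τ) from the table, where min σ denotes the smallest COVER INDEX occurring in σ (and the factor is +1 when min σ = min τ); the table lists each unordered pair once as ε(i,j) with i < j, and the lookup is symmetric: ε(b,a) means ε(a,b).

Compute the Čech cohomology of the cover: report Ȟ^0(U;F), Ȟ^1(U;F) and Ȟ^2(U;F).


Ȟ^0 = Z/3,  Ȟ^1 = Z/3 ⊕ Z/3,  Ȟ^2 = 0

nerve simplices:
  W12={p2} W13={p4} W14={p5} W15={p6} W23={p8} W45={p1,p7}
C dims 5,6; δ0: rk_F3 4
degree 0: 5−4−0 = 1 → Ȟ^0 ≅ Z/3
degree 1: 6−0−4 = 2 → Ȟ^1 ≅ Z/3 ⊕ Z/3
degree 2: 0−0−0 = 0 → Ȟ^2 ≅ 0


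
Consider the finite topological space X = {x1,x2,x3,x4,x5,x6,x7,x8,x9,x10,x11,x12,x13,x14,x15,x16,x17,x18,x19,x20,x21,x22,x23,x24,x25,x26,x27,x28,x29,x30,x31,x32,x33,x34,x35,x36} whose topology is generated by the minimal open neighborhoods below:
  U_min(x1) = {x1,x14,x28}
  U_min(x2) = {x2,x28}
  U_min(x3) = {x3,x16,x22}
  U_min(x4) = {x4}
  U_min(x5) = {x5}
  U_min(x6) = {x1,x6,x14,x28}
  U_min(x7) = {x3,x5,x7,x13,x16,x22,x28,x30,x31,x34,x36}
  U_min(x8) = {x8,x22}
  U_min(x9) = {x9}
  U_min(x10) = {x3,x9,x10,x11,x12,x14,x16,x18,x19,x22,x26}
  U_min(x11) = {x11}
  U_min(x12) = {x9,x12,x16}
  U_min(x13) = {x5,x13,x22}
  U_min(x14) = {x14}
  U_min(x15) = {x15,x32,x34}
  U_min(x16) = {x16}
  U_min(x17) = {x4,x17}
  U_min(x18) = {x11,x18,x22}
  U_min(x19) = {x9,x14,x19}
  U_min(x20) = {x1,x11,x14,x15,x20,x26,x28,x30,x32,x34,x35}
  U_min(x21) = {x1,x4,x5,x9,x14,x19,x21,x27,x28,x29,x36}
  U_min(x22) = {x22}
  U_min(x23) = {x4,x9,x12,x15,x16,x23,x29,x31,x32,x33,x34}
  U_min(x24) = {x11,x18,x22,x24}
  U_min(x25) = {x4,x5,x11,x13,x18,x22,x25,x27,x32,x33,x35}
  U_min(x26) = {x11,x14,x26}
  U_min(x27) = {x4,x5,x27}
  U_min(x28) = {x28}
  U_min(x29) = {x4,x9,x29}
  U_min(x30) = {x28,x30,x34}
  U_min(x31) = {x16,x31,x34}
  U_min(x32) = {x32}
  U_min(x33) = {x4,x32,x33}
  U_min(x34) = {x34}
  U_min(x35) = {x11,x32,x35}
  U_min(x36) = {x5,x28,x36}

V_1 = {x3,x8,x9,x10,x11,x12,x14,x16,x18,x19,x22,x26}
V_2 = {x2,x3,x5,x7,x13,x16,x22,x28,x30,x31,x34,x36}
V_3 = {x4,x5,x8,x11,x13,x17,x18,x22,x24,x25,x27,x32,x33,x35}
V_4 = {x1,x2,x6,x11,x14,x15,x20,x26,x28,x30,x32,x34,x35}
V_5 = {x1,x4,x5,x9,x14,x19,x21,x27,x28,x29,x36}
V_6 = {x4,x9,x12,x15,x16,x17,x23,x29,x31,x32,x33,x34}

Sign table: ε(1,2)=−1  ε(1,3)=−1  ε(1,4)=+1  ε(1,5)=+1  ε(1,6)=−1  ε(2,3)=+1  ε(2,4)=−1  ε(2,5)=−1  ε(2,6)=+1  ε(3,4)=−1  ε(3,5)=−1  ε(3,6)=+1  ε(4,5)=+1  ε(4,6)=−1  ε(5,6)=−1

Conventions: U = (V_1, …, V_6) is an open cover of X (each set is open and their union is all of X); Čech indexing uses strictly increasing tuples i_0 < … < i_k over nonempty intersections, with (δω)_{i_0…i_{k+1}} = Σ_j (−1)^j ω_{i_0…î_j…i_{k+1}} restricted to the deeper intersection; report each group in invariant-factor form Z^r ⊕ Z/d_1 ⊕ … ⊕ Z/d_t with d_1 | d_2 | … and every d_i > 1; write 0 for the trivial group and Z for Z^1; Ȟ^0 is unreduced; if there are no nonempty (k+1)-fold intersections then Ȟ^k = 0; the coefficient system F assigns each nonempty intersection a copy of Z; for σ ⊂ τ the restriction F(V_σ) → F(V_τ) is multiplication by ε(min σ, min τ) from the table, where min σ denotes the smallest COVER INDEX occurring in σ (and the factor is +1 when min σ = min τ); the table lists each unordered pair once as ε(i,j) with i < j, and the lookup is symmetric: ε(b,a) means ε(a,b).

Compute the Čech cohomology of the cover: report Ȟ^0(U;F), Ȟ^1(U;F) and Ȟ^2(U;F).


cover nerve:
  V12={x3,x16,x22} V13={x8,x11,x18,x22} V14={x11,x14,x26} V15={x9,x14,x19} V16={x9,x12,x16} V23={x5,x13,x22} V24={x2,x28,x30,x34} V25={x5,x28,x36} V26={x16,x31,x34} V34={x11,x32,x35} V35={x4,x5,x27} V36={x4,x17,x32,x33} V45={x1,x14,x28} V46={x15,x32,x34} V56={x4,x9,x29}
  V123={x22} V126={x16} V134={x11} V145={x14} V156={x9} V235={x5} V245={x28} V246={x34} V346={x32} V356={x4}
C dims 6,15,10; δ0: rk 5, SNF 1^5; δ1: rk 10, SNF 1^9·2
Ȟ^0: (6−5)−0=1 ⇒ Z
Ȟ^1: (15−10)−5=0 ⇒ 0
Ȟ^2: (10−0)−10=0 plus torsion [2] ⇒ Z/2

Ȟ^0 = Z,  Ȟ^1 = 0,  Ȟ^2 = Z/2


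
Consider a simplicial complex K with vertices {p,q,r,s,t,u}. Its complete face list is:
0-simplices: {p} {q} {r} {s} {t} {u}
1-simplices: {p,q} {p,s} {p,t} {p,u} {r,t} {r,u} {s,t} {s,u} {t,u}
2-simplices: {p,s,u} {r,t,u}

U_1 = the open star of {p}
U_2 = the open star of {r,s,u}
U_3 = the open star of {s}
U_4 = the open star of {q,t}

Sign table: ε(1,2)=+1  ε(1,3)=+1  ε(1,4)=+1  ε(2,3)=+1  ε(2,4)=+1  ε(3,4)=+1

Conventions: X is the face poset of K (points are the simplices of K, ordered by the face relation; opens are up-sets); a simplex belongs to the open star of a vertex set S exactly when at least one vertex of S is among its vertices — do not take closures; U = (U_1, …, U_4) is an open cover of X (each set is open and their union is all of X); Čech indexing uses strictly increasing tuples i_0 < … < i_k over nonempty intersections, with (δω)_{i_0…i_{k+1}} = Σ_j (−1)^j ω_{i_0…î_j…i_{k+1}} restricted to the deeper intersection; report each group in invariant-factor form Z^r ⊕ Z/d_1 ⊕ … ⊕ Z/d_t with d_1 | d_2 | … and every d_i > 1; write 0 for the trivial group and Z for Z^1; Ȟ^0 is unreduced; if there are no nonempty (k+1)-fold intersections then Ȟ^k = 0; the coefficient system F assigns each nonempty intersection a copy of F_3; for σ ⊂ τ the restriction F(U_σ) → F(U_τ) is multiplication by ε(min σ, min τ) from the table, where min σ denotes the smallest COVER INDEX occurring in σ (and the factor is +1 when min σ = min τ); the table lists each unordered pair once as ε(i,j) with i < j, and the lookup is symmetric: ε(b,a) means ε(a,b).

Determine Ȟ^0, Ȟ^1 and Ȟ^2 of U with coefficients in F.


Ȟ^0(U;F) ≅ Z/3, Ȟ^1(U;F) ≅ Z/3, Ȟ^2(U;F) ≅ 0

intersection data:
  U1={{p},{p,q},{p,s},{p,t},{p,u},{p,s,u}} U2={{r},{s},{u},{p,s},{p,u},{r,t},{r,u},{s,t},{s,u},{t,u},{p,s,u},{r,t,u}} U3={{s},{p,s},{s,t},{s,u},{p,s,u}} U4={{q},{t},{p,q},{p,t},{r,t},{s,t},{t,u},{r,t,u}}
  U12={{p,s},{p,u},{p,s,u}} U13={{p,s},{p,s,u}} U14={{p,q},{p,t}} U23={{s},{p,s},{s,t},{s,u},{p,s,u}} U24={{r,t},{s,t},{t,u},{r,t,u}} U34={{s,t}}
  U123={{p,s},{p,s,u}} U234={{s,t}}
C dims 4,6,2; δ0: rk_F3 3; δ1: rk_F3 2
Ȟ^0 = (4 − 3) − 0 = 1, so Ȟ^0 ≅ Z/3
Ȟ^1 = (6 − 2) − 3 = 1, so Ȟ^1 ≅ Z/3
Ȟ^2 = (2 − 0) − 2 = 0, so Ȟ^2 ≅ 0


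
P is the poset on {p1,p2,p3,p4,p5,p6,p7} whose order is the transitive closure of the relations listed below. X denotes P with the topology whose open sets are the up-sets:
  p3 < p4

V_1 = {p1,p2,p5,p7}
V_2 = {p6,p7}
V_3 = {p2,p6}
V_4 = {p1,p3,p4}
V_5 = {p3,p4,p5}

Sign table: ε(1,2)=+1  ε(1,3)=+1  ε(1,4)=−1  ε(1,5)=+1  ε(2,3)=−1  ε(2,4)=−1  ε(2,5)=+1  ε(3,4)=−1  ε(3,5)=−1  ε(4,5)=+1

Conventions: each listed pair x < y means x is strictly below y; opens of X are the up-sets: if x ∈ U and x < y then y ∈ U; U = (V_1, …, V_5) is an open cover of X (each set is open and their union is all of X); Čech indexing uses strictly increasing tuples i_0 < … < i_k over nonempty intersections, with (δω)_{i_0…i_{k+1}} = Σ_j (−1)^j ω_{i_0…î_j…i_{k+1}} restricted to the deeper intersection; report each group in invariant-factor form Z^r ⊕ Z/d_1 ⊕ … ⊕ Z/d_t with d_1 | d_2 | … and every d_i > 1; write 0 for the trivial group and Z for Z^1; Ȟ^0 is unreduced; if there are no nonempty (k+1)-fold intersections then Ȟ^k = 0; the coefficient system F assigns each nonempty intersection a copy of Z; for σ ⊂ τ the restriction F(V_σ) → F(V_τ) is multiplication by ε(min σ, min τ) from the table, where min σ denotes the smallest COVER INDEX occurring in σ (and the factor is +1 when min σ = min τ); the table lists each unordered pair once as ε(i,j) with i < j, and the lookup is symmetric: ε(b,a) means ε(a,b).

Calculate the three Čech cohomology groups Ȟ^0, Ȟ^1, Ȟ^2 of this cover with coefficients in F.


nonempty intersections:
  V12={p7} V13={p2} V14={p1} V15={p5} V23={p6} V45={p3,p4}
C dims 5,6; δ0: rk 5, SNF 1^4·2
Ȟ^0: (5−5)−0=0 ⇒ 0
Ȟ^1: (6−0)−5=1 plus torsion [2] ⇒ Z ⊕ Z/2
Ȟ^2: (0−0)−0=0 ⇒ 0

Ȟ^0(U;F) ≅ 0, Ȟ^1(U;F) ≅ Z ⊕ Z/2 and Ȟ^2(U;F) ≅ 0


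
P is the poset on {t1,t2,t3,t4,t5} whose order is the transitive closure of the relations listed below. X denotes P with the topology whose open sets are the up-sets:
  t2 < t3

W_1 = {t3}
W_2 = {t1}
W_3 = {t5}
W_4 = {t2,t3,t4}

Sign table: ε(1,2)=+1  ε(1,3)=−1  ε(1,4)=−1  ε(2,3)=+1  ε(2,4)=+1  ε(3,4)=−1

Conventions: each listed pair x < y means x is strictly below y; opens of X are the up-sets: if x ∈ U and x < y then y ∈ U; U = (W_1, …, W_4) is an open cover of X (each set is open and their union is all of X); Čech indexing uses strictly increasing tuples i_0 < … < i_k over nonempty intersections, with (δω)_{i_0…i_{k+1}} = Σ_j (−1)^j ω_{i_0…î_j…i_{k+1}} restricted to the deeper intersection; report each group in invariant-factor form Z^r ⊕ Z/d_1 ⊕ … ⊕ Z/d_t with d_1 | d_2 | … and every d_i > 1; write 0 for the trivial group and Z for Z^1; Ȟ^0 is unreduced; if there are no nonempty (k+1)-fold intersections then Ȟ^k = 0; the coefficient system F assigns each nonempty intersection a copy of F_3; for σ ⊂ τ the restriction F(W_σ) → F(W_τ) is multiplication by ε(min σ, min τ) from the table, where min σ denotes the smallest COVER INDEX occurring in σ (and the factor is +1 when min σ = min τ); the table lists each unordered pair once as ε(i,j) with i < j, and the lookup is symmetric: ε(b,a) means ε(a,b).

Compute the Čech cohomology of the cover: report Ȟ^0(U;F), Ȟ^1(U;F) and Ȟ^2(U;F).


Ȟ^0 ≅ Z/3 ⊕ Z/3 ⊕ Z/3, Ȟ^1 ≅ 0, Ȟ^2 ≅ 0

nonempty intersections:
  W14={t3}
C dims 4,1; δ0: rk_F3 1
Ȟ^0: (4−1)−0=3 ⇒ Z/3 ⊕ Z/3 ⊕ Z/3
Ȟ^1: (1−0)−1=0 ⇒ 0
Ȟ^2: (0−0)−0=0 ⇒ 0


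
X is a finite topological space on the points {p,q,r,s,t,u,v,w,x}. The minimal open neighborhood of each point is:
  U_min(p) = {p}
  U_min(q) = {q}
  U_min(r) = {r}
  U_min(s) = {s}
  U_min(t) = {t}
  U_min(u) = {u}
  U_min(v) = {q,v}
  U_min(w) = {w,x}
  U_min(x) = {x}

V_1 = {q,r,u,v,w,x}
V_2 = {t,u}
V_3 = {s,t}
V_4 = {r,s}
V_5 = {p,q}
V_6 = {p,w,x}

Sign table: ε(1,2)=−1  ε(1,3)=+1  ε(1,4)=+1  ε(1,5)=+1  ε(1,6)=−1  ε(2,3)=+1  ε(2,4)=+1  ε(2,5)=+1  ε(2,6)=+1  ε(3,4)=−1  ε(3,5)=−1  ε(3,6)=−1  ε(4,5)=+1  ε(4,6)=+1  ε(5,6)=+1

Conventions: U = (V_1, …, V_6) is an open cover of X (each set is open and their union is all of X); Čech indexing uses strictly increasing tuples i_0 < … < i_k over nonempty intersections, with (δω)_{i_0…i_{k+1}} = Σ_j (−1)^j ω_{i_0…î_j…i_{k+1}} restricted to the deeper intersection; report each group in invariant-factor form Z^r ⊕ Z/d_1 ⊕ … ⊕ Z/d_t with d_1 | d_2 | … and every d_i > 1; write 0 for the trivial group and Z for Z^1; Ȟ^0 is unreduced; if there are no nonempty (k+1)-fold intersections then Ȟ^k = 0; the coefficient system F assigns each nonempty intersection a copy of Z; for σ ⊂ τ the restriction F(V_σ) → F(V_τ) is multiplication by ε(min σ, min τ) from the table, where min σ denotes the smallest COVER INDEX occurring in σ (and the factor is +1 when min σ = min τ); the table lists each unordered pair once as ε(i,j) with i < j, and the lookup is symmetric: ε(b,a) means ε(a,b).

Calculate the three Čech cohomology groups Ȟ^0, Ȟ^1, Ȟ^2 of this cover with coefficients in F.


nonempty overlaps:
  V12={u} V14={r} V15={q} V16={w,x} V23={t} V34={s} V56={p}
C dims 6,7; δ0: rk 6, SNF 1^5·2
degree 0: 6−6−0 = 0 → Ȟ^0 ≅ 0
degree 1: 7−0−6 = 1 plus torsion [2] → Ȟ^1 ≅ Z ⊕ Z/2
degree 2: 0−0−0 = 0 → Ȟ^2 ≅ 0

Ȟ^0 ≅ 0, Ȟ^1 ≅ Z ⊕ Z/2, Ȟ^2 ≅ 0


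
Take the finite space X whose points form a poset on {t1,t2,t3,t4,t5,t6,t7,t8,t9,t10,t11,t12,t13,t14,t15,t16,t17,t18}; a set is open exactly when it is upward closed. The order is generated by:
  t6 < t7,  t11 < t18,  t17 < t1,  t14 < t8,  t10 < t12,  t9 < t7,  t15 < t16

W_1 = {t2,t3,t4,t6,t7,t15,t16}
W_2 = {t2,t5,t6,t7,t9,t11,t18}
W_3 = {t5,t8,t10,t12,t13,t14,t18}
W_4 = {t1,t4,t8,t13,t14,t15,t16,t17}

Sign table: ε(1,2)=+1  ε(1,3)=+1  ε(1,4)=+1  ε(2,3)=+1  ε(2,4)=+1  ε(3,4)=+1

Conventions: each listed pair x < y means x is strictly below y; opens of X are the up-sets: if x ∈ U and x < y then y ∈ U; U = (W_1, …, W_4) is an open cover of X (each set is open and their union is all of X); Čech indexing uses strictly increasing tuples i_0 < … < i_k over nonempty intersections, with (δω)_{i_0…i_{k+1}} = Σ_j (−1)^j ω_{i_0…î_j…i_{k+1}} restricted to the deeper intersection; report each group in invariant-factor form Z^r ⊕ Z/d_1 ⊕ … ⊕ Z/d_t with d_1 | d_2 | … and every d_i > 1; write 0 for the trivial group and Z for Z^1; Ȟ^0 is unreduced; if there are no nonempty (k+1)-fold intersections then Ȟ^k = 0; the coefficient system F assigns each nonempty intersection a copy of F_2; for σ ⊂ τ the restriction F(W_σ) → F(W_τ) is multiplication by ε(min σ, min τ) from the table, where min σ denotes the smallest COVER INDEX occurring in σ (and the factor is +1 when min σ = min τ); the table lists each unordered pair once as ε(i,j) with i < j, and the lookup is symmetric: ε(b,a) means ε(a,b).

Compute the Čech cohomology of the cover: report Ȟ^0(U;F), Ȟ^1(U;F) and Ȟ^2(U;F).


nonempty intersections:
  W12={t2,t6,t7} W14={t4,t15,t16} W23={t5,t18} W34={t8,t13,t14}
C dims 4,4; δ0: rk_F2 3
Ȟ^0: (4−3)−0=1 ⇒ Z/2
Ȟ^1: (4−0)−3=1 ⇒ Z/2
Ȟ^2: (0−0)−0=0 ⇒ 0

Ȟ^0 ≅ Z/2,  Ȟ^1 ≅ Z/2,  Ȟ^2 ≅ 0


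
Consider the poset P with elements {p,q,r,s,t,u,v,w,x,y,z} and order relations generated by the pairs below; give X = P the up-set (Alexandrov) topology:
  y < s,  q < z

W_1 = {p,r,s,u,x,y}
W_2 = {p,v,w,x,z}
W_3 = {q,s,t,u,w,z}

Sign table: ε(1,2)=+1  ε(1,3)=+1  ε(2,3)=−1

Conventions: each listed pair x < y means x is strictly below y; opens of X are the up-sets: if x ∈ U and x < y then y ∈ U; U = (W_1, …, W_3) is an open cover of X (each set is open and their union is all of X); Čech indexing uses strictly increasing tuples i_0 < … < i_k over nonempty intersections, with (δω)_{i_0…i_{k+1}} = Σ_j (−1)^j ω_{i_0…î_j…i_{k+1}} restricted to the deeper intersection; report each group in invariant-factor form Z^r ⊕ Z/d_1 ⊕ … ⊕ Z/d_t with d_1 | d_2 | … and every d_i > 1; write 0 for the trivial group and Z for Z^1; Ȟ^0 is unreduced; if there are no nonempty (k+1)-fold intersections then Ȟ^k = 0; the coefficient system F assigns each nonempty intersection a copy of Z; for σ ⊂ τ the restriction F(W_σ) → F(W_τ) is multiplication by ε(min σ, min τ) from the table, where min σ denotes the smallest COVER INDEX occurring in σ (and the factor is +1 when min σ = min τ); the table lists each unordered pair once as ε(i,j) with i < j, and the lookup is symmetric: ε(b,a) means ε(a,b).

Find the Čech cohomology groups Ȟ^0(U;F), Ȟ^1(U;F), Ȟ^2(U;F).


intersection data:
  W12={p,x} W13={s,u} W23={w,z}
C dims 3,3; δ0: rk 3, SNF 1^2·2
Ȟ^0 = (3 − 3) − 0 = 0, so Ȟ^0 ≅ 0
Ȟ^1 = (3 − 0) − 3 = 0 plus torsion [2], so Ȟ^1 ≅ Z/2
Ȟ^2 = (0 − 0) − 0 = 0, so Ȟ^2 ≅ 0

Ȟ^0 ≅ 0,  Ȟ^1 ≅ Z/2,  Ȟ^2 ≅ 0


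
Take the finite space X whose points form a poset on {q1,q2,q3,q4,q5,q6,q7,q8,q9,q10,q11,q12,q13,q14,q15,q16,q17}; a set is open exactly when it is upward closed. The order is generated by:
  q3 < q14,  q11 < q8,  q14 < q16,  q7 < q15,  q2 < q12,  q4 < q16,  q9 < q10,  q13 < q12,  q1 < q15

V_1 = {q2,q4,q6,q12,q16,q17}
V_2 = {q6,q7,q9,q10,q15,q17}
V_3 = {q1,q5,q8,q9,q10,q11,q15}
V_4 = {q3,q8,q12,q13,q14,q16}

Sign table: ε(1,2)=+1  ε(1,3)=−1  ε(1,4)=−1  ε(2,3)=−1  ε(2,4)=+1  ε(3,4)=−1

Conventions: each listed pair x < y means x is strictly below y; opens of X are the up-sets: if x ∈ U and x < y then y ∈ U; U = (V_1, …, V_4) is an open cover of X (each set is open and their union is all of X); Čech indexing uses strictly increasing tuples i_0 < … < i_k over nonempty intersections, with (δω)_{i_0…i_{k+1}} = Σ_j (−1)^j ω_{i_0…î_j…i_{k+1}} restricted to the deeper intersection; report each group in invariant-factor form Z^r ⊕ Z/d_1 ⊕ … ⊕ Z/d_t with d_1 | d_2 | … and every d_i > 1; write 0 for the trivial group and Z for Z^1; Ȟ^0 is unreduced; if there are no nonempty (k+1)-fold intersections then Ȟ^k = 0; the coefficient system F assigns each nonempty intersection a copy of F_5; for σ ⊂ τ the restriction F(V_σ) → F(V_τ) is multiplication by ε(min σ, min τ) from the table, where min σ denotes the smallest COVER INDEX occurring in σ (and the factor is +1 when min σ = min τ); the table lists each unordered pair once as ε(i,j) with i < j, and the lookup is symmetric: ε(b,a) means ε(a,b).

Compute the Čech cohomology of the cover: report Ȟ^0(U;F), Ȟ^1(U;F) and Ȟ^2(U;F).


nonempty intersections:
  V12={q6,q17} V14={q12,q16} V23={q9,q10,q15} V34={q8}
C dims 4,4; δ0: rk_F5 4
Ȟ^0: (4−4)−0=0 ⇒ 0
Ȟ^1: (4−0)−4=0 ⇒ 0
Ȟ^2: (0−0)−0=0 ⇒ 0

Ȟ^0 ≅ 0, Ȟ^1 ≅ 0, Ȟ^2 ≅ 0


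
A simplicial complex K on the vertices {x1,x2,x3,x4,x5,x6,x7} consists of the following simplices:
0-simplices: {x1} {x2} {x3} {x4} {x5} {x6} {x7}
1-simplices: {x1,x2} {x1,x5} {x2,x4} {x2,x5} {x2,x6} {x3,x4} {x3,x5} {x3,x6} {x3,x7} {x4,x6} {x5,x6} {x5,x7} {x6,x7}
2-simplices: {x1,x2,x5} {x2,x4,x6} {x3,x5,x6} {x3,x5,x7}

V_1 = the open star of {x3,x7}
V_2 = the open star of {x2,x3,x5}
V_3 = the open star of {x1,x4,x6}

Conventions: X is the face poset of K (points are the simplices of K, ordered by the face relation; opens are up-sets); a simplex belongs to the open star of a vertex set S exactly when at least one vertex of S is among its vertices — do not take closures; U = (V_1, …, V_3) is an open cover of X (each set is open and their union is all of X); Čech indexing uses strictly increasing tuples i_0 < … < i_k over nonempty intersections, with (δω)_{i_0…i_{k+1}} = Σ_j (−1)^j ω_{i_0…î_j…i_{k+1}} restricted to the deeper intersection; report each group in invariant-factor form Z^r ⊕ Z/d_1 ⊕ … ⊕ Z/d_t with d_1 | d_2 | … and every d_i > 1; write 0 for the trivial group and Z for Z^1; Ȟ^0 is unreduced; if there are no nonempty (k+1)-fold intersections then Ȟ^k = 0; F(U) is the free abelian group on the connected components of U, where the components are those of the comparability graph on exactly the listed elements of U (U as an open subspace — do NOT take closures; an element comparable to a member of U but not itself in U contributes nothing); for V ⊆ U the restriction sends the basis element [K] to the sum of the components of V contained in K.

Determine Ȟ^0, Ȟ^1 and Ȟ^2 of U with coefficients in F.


cover nerve:
  V1={{x3},{x7},{x3,x4},{x3,x5},{x3,x6},{x3,x7},{x5,x7},{x6,x7},{x3,x5,x6},{x3,x5,x7}} V2={{x2},{x3},{x5},{x1,x2},{x1,x5},{x2,x4},{x2,x5},{x2,x6},{x3,x4},{x3,x5},{x3,x6},{x3,x7},{x5,x6},{x5,x7},{x1,x2,x5},{x2,x4,x6},{x3,x5,x6},{x3,x5,x7}} V3={{x1},{x4},{x6},{x1,x2},{x1,x5},{x2,x4},{x2,x6},{x3,x4},{x3,x6},{x4,x6},{x5,x6},{x6,x7},{x1,x2,x5},{x2,x4,x6},{x3,x5,x6}}
  V12={{x3},{x3,x4},{x3,x5},{x3,x6},{x3,x7},{x5,x7},{x3,x5,x6},{x3,x5,x7}} V13={{x3,x4},{x3,x6},{x6,x7},{x3,x5,x6}} V23={{x1,x2},{x1,x5},{x2,x4},{x2,x6},{x3,x4},{x3,x6},{x5,x6},{x1,x2,x5},{x2,x4,x6},{x3,x5,x6}}
  V123={{x3,x4},{x3,x6},{x3,x5,x6}}
components per intersection:
  V1: {{x3},{x7},{x3,x4},{x3,x5},{x3,x6},{x3,x7},{x5,x7},{x6,x7},{x3,x5,x6},{x3,x5,x7}}
  V2: {{x2},{x3},{x5},{x1,x2},{x1,x5},{x2,x4},{x2,x5},{x2,x6},{x3,x4},{x3,x5},{x3,x6},{x3,x7},{x5,x6},{x5,x7},{x1,x2,x5},{x2,x4,x6},{x3,x5,x6},{x3,x5,x7}}
  V3: {{x1},{x1,x2},{x1,x5},{x1,x2,x5}} {{x4},{x6},{x2,x4},{x2,x6},{x3,x4},{x3,x6},{x4,x6},{x5,x6},{x6,x7},{x2,x4,x6},{x3,x5,x6}}
  V12: {{x3},{x3,x4},{x3,x5},{x3,x6},{x3,x7},{x5,x7},{x3,x5,x6},{x3,x5,x7}}
  V13: {{x3,x4}} {{x3,x6},{x3,x5,x6}} {{x6,x7}}
  V23: {{x1,x2},{x1,x5},{x1,x2,x5}} {{x2,x4},{x2,x6},{x2,x4,x6}} {{x3,x4}} {{x3,x6},{x5,x6},{x3,x5,x6}}
  V123: {{x3,x4}} {{x3,x6},{x3,x5,x6}}
C dims 4,8,2; δ0: rk 3, SNF 1^3; δ1: rk 2, SNF 1^2
Ȟ^0: (4−3)−0=1 ⇒ Z
Ȟ^1: (8−2)−3=3 ⇒ Z^3
Ȟ^2: (2−0)−2=0 ⇒ 0

Ȟ^0 = Z, Ȟ^1 = Z^3, Ȟ^2 = 0


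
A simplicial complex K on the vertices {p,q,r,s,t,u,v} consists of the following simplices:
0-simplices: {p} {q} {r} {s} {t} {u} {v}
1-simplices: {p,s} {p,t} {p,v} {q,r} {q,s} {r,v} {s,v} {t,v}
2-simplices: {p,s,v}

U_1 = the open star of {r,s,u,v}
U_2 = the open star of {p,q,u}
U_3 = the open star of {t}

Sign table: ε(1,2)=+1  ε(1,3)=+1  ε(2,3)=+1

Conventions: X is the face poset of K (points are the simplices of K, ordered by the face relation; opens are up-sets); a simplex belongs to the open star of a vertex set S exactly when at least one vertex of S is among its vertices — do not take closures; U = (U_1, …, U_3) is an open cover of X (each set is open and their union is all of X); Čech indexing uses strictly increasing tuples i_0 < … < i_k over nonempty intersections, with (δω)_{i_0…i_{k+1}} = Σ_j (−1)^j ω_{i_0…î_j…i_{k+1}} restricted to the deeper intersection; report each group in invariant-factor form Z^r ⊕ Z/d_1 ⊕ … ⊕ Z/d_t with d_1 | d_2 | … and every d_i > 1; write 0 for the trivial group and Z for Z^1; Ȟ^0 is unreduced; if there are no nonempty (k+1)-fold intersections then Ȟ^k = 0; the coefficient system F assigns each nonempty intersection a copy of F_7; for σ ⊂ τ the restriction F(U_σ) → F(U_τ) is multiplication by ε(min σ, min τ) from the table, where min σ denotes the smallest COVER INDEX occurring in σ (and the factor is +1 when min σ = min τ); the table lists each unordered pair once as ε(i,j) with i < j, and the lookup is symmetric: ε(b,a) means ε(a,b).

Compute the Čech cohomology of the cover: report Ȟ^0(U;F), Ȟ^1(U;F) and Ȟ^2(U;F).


Ȟ^0 ≅ Z/7,  Ȟ^1 ≅ Z/7,  Ȟ^2 ≅ 0

intersection data:
  U1={{r},{s},{u},{v},{p,s},{p,v},{q,r},{q,s},{r,v},{s,v},{t,v},{p,s,v}} U2={{p},{q},{u},{p,s},{p,t},{p,v},{q,r},{q,s},{p,s,v}} U3={{t},{p,t},{t,v}}
  U12={{u},{p,s},{p,v},{q,r},{q,s},{p,s,v}} U13={{t,v}} U23={{p,t}}
C dims 3,3; δ0: rk_F7 2
Ȟ^0 = (3 − 2) − 0 = 1, so Ȟ^0 ≅ Z/7
Ȟ^1 = (3 − 0) − 2 = 1, so Ȟ^1 ≅ Z/7
Ȟ^2 = (0 − 0) − 0 = 0, so Ȟ^2 ≅ 0


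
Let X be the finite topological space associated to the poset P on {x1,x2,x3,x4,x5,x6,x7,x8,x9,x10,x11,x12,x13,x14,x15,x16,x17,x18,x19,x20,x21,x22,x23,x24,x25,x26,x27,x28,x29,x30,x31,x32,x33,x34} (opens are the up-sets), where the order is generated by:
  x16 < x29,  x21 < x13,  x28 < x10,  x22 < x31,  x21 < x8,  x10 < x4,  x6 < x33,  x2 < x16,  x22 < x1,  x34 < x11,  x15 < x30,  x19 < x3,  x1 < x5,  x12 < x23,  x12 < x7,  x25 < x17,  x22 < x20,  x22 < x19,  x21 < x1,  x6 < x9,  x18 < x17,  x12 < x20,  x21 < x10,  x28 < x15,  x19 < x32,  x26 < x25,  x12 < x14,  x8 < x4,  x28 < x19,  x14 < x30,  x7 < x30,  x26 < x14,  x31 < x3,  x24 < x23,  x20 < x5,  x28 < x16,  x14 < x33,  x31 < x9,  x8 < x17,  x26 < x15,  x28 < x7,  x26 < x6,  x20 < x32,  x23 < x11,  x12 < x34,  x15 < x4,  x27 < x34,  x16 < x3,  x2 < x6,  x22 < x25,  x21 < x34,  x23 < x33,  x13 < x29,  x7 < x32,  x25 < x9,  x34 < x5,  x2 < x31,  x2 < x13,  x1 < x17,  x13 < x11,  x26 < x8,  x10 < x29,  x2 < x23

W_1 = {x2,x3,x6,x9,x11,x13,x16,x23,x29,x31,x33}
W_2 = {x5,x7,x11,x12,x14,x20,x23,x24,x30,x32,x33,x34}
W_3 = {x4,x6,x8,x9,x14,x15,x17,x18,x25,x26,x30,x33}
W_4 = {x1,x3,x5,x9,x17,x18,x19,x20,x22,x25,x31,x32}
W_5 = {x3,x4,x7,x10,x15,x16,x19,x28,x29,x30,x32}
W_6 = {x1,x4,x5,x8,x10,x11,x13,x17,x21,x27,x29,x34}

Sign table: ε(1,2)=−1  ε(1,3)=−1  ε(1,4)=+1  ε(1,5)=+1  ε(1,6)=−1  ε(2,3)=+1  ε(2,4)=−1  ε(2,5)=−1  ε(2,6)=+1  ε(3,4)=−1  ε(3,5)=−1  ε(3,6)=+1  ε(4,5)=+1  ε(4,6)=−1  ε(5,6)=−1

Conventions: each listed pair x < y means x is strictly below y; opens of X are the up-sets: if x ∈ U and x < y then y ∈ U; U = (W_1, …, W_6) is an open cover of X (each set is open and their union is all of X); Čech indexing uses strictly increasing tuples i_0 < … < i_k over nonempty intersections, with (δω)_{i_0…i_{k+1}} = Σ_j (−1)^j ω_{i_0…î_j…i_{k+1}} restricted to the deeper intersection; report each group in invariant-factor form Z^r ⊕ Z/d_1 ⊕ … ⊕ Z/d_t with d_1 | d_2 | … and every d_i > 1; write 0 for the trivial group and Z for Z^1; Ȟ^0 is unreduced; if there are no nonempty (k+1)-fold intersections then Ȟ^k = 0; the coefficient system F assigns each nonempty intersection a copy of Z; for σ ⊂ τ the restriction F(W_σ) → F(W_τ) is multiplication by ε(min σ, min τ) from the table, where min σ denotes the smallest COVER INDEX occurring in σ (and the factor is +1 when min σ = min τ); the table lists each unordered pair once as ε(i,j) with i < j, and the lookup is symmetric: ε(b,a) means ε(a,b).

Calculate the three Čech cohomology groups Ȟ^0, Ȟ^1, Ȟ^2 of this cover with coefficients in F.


nonempty intersections:
  W12={x11,x23,x33} W13={x6,x9,x33} W14={x3,x9,x31} W15={x3,x16,x29} W16={x11,x13,x29} W23={x14,x30,x33} W24={x5,x20,x32} W25={x7,x30,x32} W26={x5,x11,x34} W34={x9,x17,x18,x25} W35={x4,x15,x30} W36={x4,x8,x17} W45={x3,x19,x32} W46={x1,x5,x17} W56={x4,x10,x29}
  W123={x33} W126={x11} W134={x9} W145={x3} W156={x29} W235={x30} W245={x32} W246={x5} W346={x17} W356={x4}
C dims 6,15,10; δ0: rk 5, SNF 1^5; δ1: rk 10, SNF 1^9·2
Ȟ^0: (6−5)−0=1 ⇒ Z
Ȟ^1: (15−10)−5=0 ⇒ 0
Ȟ^2: (10−0)−10=0 plus torsion [2] ⇒ Z/2

Ȟ^0(U;F) ≅ Z; Ȟ^1(U;F) ≅ 0; Ȟ^2(U;F) ≅ Z/2


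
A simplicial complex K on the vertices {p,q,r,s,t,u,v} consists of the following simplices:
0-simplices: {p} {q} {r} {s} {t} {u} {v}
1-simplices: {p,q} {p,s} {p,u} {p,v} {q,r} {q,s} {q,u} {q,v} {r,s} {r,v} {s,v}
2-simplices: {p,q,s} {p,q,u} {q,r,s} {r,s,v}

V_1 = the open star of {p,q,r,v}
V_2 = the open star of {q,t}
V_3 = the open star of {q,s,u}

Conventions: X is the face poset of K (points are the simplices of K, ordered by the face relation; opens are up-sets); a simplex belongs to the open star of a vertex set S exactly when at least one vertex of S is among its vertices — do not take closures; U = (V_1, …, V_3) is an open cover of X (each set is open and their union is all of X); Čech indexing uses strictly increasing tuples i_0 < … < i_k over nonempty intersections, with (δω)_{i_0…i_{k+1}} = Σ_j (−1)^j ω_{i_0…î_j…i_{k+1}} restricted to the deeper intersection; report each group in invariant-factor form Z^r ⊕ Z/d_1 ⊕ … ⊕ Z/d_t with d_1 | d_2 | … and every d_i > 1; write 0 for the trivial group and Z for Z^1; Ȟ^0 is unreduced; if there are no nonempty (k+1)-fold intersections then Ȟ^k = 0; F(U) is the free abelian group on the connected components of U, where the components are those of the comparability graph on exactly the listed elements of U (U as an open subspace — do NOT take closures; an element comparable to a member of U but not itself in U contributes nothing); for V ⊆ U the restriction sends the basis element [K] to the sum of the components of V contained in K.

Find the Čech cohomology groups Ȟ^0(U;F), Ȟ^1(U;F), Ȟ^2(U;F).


nonempty overlaps:
  V1={{p},{q},{r},{v},{p,q},{p,s},{p,u},{p,v},{q,r},{q,s},{q,u},{q,v},{r,s},{r,v},{s,v},{p,q,s},{p,q,u},{q,r,s},{r,s,v}} V2={{q},{t},{p,q},{q,r},{q,s},{q,u},{q,v},{p,q,s},{p,q,u},{q,r,s}} V3={{q},{s},{u},{p,q},{p,s},{p,u},{q,r},{q,s},{q,u},{q,v},{r,s},{s,v},{p,q,s},{p,q,u},{q,r,s},{r,s,v}}
  V12={{q},{p,q},{q,r},{q,s},{q,u},{q,v},{p,q,s},{p,q,u},{q,r,s}} V13={{q},{p,q},{p,s},{p,u},{q,r},{q,s},{q,u},{q,v},{r,s},{s,v},{p,q,s},{p,q,u},{q,r,s},{r,s,v}} V23={{q},{p,q},{q,r},{q,s},{q,u},{q,v},{p,q,s},{p,q,u},{q,r,s}}
  V123={{q},{p,q},{q,r},{q,s},{q,u},{q,v},{p,q,s},{p,q,u},{q,r,s}}
components per intersection:
  V1: {{p},{q},{r},{v},{p,q},{p,s},{p,u},{p,v},{q,r},{q,s},{q,u},{q,v},{r,s},{r,v},{s,v},{p,q,s},{p,q,u},{q,r,s},{r,s,v}}
  V2: {{q},{p,q},{q,r},{q,s},{q,u},{q,v},{p,q,s},{p,q,u},{q,r,s}} {{t}}
  V3: {{q},{s},{u},{p,q},{p,s},{p,u},{q,r},{q,s},{q,u},{q,v},{r,s},{s,v},{p,q,s},{p,q,u},{q,r,s},{r,s,v}}
  V12: {{q},{p,q},{q,r},{q,s},{q,u},{q,v},{p,q,s},{p,q,u},{q,r,s}}
  V13: {{q},{p,q},{p,s},{p,u},{q,r},{q,s},{q,u},{q,v},{r,s},{s,v},{p,q,s},{p,q,u},{q,r,s},{r,s,v}}
  V23: {{q},{p,q},{q,r},{q,s},{q,u},{q,v},{p,q,s},{p,q,u},{q,r,s}}
  V123: {{q},{p,q},{q,r},{q,s},{q,u},{q,v},{p,q,s},{p,q,u},{q,r,s}}
C dims 4,3,1; δ0: rk 2, SNF 1^2; δ1: rk 1, SNF 1^1
degree 0: 4−2−0 = 2 → Ȟ^0 ≅ Z^2
degree 1: 3−1−2 = 0 → Ȟ^1 ≅ 0
degree 2: 1−0−1 = 0 → Ȟ^2 ≅ 0

Ȟ^0 ≅ Z^2,  Ȟ^1 ≅ 0,  Ȟ^2 ≅ 0


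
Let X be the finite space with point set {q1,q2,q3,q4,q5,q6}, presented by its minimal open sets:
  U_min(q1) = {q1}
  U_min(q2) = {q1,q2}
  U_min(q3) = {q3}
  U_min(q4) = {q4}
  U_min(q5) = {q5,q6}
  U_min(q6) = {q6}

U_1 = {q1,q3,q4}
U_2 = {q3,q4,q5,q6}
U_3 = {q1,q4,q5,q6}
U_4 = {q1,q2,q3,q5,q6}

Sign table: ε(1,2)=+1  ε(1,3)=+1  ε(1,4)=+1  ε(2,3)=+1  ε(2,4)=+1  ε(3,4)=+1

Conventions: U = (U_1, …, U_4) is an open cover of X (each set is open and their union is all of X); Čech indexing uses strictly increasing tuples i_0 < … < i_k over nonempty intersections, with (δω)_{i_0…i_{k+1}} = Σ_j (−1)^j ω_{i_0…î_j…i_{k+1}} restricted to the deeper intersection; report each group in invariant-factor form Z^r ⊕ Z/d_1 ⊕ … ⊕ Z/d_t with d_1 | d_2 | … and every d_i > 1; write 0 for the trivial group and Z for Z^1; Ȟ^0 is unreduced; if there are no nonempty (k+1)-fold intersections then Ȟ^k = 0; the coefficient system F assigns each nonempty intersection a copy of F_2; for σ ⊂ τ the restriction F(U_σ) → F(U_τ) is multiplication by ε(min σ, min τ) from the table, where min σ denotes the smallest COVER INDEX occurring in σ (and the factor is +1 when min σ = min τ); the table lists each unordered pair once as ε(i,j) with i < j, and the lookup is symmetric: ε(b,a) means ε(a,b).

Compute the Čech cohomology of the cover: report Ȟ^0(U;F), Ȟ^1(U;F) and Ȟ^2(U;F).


Ȟ^0(U;F) ≅ Z/2; Ȟ^1(U;F) ≅ 0; Ȟ^2(U;F) ≅ Z/2

nerve of the cover:
  U12={q3,q4} U13={q1,q4} U14={q1,q3} U23={q4,q5,q6} U24={q3,q5,q6} U34={q1,q5,q6}
  U123={q4} U124={q3} U134={q1} U234={q5,q6}
C dims 4,6,4; δ0: rk_F2 3; δ1: rk_F2 3
Ȟ^0 = (4 − 3) − 0 = 1, so Ȟ^0 ≅ Z/2
Ȟ^1 = (6 − 3) − 3 = 0, so Ȟ^1 ≅ 0
Ȟ^2 = (4 − 0) − 3 = 1, so Ȟ^2 ≅ Z/2


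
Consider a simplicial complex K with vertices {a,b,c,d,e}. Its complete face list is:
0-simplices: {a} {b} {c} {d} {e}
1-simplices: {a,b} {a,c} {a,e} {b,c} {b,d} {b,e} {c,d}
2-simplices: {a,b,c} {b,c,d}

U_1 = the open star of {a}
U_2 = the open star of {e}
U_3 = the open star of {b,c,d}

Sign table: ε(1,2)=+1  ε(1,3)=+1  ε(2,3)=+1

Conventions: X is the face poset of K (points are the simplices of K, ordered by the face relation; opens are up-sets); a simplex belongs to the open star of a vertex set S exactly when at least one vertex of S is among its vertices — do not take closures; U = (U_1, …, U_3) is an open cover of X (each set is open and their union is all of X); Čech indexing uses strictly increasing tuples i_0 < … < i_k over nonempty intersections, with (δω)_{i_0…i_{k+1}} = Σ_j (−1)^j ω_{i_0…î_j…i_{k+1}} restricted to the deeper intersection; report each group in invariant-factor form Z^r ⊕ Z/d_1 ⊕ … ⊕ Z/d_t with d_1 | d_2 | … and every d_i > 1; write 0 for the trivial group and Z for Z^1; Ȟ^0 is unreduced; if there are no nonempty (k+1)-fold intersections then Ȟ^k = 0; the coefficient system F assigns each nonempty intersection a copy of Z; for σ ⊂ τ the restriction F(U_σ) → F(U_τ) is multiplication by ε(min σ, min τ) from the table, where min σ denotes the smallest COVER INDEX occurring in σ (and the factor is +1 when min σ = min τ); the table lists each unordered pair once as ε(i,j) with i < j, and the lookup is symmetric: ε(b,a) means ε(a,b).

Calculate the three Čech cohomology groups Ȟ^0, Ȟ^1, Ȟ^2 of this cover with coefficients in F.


Ȟ^0 = Z, Ȟ^1 = Z and Ȟ^2 = 0

intersection data:
  U1={{a},{a,b},{a,c},{a,e},{a,b,c}} U2={{e},{a,e},{b,e}} U3={{b},{c},{d},{a,b},{a,c},{b,c},{b,d},{b,e},{c,d},{a,b,c},{b,c,d}}
  U12={{a,e}} U13={{a,b},{a,c},{a,b,c}} U23={{b,e}}
C dims 3,3; δ0: rk 2, SNF 1^2
Ȟ^0 = (3 − 2) − 0 = 1, so Ȟ^0 ≅ Z
Ȟ^1 = (3 − 0) − 2 = 1, so Ȟ^1 ≅ Z
Ȟ^2 = (0 − 0) − 0 = 0, so Ȟ^2 ≅ 0


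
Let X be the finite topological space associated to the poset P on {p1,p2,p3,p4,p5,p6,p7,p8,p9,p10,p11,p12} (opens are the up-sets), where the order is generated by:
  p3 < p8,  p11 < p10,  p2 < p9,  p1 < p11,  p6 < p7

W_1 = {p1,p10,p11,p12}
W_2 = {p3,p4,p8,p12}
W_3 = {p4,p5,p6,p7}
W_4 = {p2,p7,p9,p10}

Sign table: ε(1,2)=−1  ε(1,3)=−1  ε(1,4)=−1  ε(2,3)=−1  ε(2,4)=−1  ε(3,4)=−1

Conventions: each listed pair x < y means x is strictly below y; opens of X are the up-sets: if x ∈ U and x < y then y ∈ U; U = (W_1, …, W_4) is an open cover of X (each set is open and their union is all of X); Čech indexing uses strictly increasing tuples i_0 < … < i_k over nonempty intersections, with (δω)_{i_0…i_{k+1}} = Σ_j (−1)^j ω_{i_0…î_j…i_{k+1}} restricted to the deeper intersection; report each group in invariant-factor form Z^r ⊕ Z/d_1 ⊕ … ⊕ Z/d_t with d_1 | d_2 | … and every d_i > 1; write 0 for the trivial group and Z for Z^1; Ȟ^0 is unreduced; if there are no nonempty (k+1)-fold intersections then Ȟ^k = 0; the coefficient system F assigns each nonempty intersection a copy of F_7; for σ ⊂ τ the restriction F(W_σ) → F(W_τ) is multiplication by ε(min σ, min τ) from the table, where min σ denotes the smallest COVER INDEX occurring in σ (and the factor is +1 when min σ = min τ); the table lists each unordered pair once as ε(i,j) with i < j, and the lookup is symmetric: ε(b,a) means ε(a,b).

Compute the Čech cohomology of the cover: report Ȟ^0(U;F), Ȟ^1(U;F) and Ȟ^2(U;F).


Ȟ^0 = Z/7,  Ȟ^1 = Z/7,  Ȟ^2 = 0

nonempty intersections:
  W12={p12} W14={p10} W23={p4} W34={p7}
C dims 4,4; δ0: rk_F7 3
Ȟ^0: (4−3)−0=1 ⇒ Z/7
Ȟ^1: (4−0)−3=1 ⇒ Z/7
Ȟ^2: (0−0)−0=0 ⇒ 0


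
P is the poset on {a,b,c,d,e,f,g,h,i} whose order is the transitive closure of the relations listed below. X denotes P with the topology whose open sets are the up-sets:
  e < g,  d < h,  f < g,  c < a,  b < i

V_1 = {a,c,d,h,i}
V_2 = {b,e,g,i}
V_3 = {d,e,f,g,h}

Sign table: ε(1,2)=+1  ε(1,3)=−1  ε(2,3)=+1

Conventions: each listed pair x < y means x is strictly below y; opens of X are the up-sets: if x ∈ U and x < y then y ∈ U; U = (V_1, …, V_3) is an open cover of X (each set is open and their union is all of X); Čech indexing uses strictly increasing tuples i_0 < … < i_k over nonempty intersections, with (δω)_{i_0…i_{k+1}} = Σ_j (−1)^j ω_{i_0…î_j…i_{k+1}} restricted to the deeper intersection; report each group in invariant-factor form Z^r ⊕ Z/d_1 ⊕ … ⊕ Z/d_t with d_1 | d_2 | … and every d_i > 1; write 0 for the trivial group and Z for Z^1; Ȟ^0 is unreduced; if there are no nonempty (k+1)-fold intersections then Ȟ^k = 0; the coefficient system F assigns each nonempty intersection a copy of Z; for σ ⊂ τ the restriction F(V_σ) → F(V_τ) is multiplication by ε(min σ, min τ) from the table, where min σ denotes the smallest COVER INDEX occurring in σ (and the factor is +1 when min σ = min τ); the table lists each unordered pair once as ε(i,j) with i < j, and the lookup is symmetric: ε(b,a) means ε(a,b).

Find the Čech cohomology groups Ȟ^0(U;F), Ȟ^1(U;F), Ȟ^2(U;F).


Ȟ^0(U;F) ≅ 0,  Ȟ^1(U;F) ≅ Z/2,  Ȟ^2(U;F) ≅ 0

intersection data:
  V12={i} V13={d,h} V23={e,g}
C dims 3,3; δ0: rk 3, SNF 1^2·2
Ȟ^0 = (3 − 3) − 0 = 0, so Ȟ^0 ≅ 0
Ȟ^1 = (3 − 0) − 3 = 0 plus torsion [2], so Ȟ^1 ≅ Z/2
Ȟ^2 = (0 − 0) − 0 = 0, so Ȟ^2 ≅ 0


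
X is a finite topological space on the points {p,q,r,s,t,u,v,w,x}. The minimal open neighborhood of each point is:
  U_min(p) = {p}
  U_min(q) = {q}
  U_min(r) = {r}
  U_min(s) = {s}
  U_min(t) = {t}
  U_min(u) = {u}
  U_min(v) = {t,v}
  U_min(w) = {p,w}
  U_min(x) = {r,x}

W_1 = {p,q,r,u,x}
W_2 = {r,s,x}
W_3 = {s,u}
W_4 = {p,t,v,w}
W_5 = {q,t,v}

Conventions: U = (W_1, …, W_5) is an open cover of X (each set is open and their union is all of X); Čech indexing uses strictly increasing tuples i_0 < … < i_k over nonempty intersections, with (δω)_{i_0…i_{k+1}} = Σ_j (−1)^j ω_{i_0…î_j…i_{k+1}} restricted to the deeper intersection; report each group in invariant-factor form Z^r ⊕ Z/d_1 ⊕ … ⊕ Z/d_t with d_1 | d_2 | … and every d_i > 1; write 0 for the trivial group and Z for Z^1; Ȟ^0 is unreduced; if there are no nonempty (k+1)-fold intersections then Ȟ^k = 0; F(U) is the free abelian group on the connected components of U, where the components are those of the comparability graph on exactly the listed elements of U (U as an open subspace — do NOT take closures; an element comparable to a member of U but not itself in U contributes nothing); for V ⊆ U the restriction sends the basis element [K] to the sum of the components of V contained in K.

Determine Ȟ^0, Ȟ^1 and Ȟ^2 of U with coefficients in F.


Ȟ^0 = Z^6, Ȟ^1 = 0 and Ȟ^2 = 0

cover nerve:
  W12={r,x} W13={u} W14={p} W15={q} W23={s} W45={t,v}
components per intersection:
  W1: {p} {q} {r,x} {u}
  W2: {r,x} {s}
  W3: {s} {u}
  W4: {p,w} {t,v}
  W5: {q} {t,v}
  W12: {r,x}
  W13: {u}
  W14: {p}
  W15: {q}
  W23: {s}
  W45: {t,v}
C dims 12,6; δ0: rk 6, SNF 1^6
Ȟ^0: (12−6)−0=6 ⇒ Z^6
Ȟ^1: (6−0)−6=0 ⇒ 0
Ȟ^2: (0−0)−0=0 ⇒ 0


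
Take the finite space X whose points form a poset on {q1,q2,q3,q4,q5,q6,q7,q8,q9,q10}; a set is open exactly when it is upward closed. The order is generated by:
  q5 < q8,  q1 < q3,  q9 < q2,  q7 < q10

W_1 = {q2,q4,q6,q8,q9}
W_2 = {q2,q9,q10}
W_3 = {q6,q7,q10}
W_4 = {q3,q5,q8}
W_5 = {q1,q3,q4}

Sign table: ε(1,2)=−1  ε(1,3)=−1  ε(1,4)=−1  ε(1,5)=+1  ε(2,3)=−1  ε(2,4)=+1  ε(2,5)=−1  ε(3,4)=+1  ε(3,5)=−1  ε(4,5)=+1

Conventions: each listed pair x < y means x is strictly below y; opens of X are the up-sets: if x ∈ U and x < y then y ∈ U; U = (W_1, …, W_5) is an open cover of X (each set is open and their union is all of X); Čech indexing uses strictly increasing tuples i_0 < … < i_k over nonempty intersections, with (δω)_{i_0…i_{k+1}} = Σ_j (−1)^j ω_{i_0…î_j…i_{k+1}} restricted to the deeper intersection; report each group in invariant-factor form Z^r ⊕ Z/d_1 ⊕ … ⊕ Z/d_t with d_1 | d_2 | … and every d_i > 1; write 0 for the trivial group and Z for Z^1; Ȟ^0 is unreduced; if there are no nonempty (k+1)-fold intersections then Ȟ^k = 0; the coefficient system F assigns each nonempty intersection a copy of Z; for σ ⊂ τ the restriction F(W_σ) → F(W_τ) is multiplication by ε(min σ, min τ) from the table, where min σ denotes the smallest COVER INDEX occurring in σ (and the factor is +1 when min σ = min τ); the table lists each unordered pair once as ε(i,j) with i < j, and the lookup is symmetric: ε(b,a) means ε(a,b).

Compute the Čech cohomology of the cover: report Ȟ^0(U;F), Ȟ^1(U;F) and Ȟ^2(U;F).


cover nerve:
  W12={q2,q9} W13={q6} W14={q8} W15={q4} W23={q10} W45={q3}
C dims 5,6; δ0: rk 5, SNF 1^4·2
Ȟ^0: (5−5)−0=0 ⇒ 0
Ȟ^1: (6−0)−5=1 plus torsion [2] ⇒ Z ⊕ Z/2
Ȟ^2: (0−0)−0=0 ⇒ 0

Ȟ^0 = 0,  Ȟ^1 = Z ⊕ Z/2,  Ȟ^2 = 0
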